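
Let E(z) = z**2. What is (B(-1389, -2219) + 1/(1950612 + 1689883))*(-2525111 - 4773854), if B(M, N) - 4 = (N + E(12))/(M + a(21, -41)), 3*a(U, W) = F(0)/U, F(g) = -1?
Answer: -2554920281582339839/63714487292 ≈ -4.0100e+7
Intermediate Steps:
a(U, W) = -1/(3*U) (a(U, W) = (-1/U)/3 = -1/(3*U))
B(M, N) = 4 + (144 + N)/(-1/63 + M) (B(M, N) = 4 + (N + 12**2)/(M - 1/3/21) = 4 + (N + 144)/(M - 1/3*1/21) = 4 + (144 + N)/(M - 1/63) = 4 + (144 + N)/(-1/63 + M))
(B(-1389, -2219) + 1/(1950612 + 1689883))*(-2525111 - 4773854) = ((9068 + 63*(-2219) + 252*(-1389))/(-1 + 63*(-1389)) + 1/(1950612 + 1689883))*(-2525111 - 4773854) = ((9068 - 139797 - 350028)/(-1 - 87507) + 1/3640495)*(-7298965) = (-480757/(-87508) + 1/3640495)*(-7298965) = (-1/87508*(-480757) + 1/3640495)*(-7298965) = (480757/87508 + 1/3640495)*(-7298965) = (1750193542223/318572436460)*(-7298965) = -2554920281582339839/63714487292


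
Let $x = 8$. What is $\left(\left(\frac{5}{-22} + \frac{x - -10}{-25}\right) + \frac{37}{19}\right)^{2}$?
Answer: $\frac{109223401}{109202500} \approx 1.0002$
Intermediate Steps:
$\left(\left(\frac{5}{-22} + \frac{x - -10}{-25}\right) + \frac{37}{19}\right)^{2} = \left(\left(\frac{5}{-22} + \frac{8 - -10}{-25}\right) + \frac{37}{19}\right)^{2} = \left(\left(5 \left(- \frac{1}{22}\right) + \left(8 + 10\right) \left(- \frac{1}{25}\right)\right) + 37 \cdot \frac{1}{19}\right)^{2} = \left(\left(- \frac{5}{22} + 18 \left(- \frac{1}{25}\right)\right) + \frac{37}{19}\right)^{2} = \left(\left(- \frac{5}{22} - \frac{18}{25}\right) + \frac{37}{19}\right)^{2} = \left(- \frac{521}{550} + \frac{37}{19}\right)^{2} = \left(\frac{10451}{10450}\right)^{2} = \frac{109223401}{109202500}$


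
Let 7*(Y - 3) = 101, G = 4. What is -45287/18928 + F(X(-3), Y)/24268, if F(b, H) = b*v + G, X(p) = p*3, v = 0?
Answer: -274737301/114836176 ≈ -2.3924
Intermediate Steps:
Y = 122/7 (Y = 3 + (⅐)*101 = 3 + 101/7 = 122/7 ≈ 17.429)
X(p) = 3*p
F(b, H) = 4 (F(b, H) = b*0 + 4 = 0 + 4 = 4)
-45287/18928 + F(X(-3), Y)/24268 = -45287/18928 + 4/24268 = -45287*1/18928 + 4*(1/24268) = -45287/18928 + 1/6067 = -274737301/114836176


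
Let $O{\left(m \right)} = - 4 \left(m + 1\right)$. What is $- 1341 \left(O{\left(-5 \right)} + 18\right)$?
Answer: $-45594$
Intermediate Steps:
$O{\left(m \right)} = -4 - 4 m$ ($O{\left(m \right)} = - 4 \left(1 + m\right) = -4 - 4 m$)
$- 1341 \left(O{\left(-5 \right)} + 18\right) = - 1341 \left(\left(-4 - -20\right) + 18\right) = - 1341 \left(\left(-4 + 20\right) + 18\right) = - 1341 \left(16 + 18\right) = \left(-1341\right) 34 = -45594$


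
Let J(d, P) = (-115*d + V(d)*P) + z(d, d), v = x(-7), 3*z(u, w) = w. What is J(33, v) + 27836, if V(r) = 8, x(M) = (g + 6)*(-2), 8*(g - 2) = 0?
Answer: 23924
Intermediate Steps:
g = 2 (g = 2 + (⅛)*0 = 2 + 0 = 2)
z(u, w) = w/3
x(M) = -16 (x(M) = (2 + 6)*(-2) = 8*(-2) = -16)
v = -16
J(d, P) = 8*P - 344*d/3 (J(d, P) = (-115*d + 8*P) + d/3 = 8*P - 344*d/3)
J(33, v) + 27836 = (8*(-16) - 344/3*33) + 27836 = (-128 - 3784) + 27836 = -3912 + 27836 = 23924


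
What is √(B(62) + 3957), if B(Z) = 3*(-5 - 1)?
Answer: √3939 ≈ 62.761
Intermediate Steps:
B(Z) = -18 (B(Z) = 3*(-6) = -18)
√(B(62) + 3957) = √(-18 + 3957) = √3939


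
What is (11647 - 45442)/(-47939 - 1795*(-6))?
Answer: 33795/37169 ≈ 0.90923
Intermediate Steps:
(11647 - 45442)/(-47939 - 1795*(-6)) = -33795/(-47939 + 10770) = -33795/(-37169) = -33795*(-1/37169) = 33795/37169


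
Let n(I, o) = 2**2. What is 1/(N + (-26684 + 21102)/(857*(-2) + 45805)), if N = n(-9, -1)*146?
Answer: 44091/25743562 ≈ 0.0017127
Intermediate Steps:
n(I, o) = 4
N = 584 (N = 4*146 = 584)
1/(N + (-26684 + 21102)/(857*(-2) + 45805)) = 1/(584 + (-26684 + 21102)/(857*(-2) + 45805)) = 1/(584 - 5582/(-1714 + 45805)) = 1/(584 - 5582/44091) = 1/(25743562/44091) = 44091/25743562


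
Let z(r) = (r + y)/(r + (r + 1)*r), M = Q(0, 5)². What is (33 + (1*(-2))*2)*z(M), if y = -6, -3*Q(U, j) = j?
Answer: -7569/1075 ≈ -7.0409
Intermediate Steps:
Q(U, j) = -j/3
M = 25/9 (M = (-⅓*5)² = (-5/3)² = 25/9 ≈ 2.7778)
z(r) = (-6 + r)/(r + r*(1 + r)) (z(r) = (r - 6)/(r + (r + 1)*r) = (-6 + r)/(r + (1 + r)*r) = (-6 + r)/(r + r*(1 + r)))
(33 + (1*(-2))*2)*z(M) = (33 + (1*(-2))*2)*((-6 + 25/9)/((25/9)*(2 + 25/9))) = (33 - 2*2)*((9/25)*(-29/9)/(43/9)) = (33 - 4)*((9/25)*(9/43)*(-29/9)) = 29*(-261/1075) = -7569/1075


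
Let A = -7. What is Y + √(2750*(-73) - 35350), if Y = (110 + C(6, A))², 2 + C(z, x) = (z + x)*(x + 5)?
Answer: 12100 + 10*I*√2361 ≈ 12100.0 + 485.9*I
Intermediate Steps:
C(z, x) = -2 + (5 + x)*(x + z) (C(z, x) = -2 + (z + x)*(x + 5) = -2 + (x + z)*(5 + x) = -2 + (5 + x)*(x + z))
Y = 12100 (Y = (110 + (-2 + (-7)² + 5*(-7) + 5*6 - 7*6))² = (110 + (-2 + 49 - 35 + 30 - 42))² = (110 + 0)² = 110² = 12100)
Y + √(2750*(-73) - 35350) = 12100 + √(2750*(-73) - 35350) = 12100 + √(-200750 - 35350) = 12100 + √(-236100) = 12100 + 10*I*√2361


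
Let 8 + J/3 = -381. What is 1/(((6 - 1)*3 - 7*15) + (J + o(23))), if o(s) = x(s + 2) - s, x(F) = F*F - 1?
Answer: -1/656 ≈ -0.0015244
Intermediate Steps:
J = -1167 (J = -24 + 3*(-381) = -24 - 1143 = -1167)
x(F) = -1 + F**2 (x(F) = F**2 - 1 = -1 + F**2)
o(s) = -1 + (2 + s)**2 - s (o(s) = (-1 + (s + 2)**2) - s = (-1 + (2 + s)**2) - s = -1 + (2 + s)**2 - s)
1/(((6 - 1)*3 - 7*15) + (J + o(23))) = 1/(((6 - 1)*3 - 7*15) + (-1167 + (-1 + (2 + 23)**2 - 1*23))) = 1/((5*3 - 105) + (-1167 + (-1 + 25**2 - 23))) = 1/((15 - 105) + (-1167 + (-1 + 625 - 23))) = 1/(-90 + (-1167 + 601)) = 1/(-90 - 566) = 1/(-656) = -1/656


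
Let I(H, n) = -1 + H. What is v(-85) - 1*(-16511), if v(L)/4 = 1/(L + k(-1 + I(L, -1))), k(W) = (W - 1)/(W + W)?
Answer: 121372013/7351 ≈ 16511.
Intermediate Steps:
k(W) = (-1 + W)/(2*W) (k(W) = (-1 + W)/((2*W)) = (-1 + W)*(1/(2*W)) = (-1 + W)/(2*W))
v(L) = 4/(L + (-3 + L)/(2*(-2 + L))) (v(L) = 4/(L + (-1 + (-1 + (-1 + L)))/(2*(-1 + (-1 + L)))) = 4/(L + (-1 + (-2 + L))/(2*(-2 + L))) = 4/(L + (-3 + L)/(2*(-2 + L))))
v(-85) - 1*(-16511) = 8*(-2 - 85)/(-3 - 85 + 2*(-85)*(-2 - 85)) - 1*(-16511) = 8*(-87)/(-3 - 85 + 2*(-85)*(-87)) + 16511 = 8*(-87)/(-3 - 85 + 14790) + 16511 = 8*(-87)/14702 + 16511 = 8*(1/14702)*(-87) + 16511 = -348/7351 + 16511 = 121372013/7351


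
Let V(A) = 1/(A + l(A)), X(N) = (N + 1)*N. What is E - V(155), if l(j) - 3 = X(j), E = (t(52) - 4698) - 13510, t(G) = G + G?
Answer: -440615153/24338 ≈ -18104.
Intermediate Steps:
t(G) = 2*G
X(N) = N*(1 + N) (X(N) = (1 + N)*N = N*(1 + N))
E = -18104 (E = (2*52 - 4698) - 13510 = (104 - 4698) - 13510 = -4594 - 13510 = -18104)
l(j) = 3 + j*(1 + j)
V(A) = 1/(3 + A + A*(1 + A)) (V(A) = 1/(A + (3 + A*(1 + A))) = 1/(3 + A + A*(1 + A)))
E - V(155) = -18104 - 1/(3 + 155 + 155*(1 + 155)) = -18104 - 1/(3 + 155 + 155*156) = -18104 - 1/(3 + 155 + 24180) = -18104 - 1/24338 = -440615153/24338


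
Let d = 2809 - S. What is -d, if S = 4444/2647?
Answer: -7430979/2647 ≈ -2807.3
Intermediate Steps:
S = 4444/2647 (S = 4444*(1/2647) = 4444/2647 ≈ 1.6789)
d = 7430979/2647 (d = 2809 - 1*4444/2647 = 2809 - 4444/2647 = 7430979/2647 ≈ 2807.3)
-d = -1*7430979/2647 = -7430979/2647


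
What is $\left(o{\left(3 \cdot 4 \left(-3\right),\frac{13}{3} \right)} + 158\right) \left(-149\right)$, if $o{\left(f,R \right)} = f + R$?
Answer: $- \frac{56471}{3} \approx -18824.0$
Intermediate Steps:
$o{\left(f,R \right)} = R + f$
$\left(o{\left(3 \cdot 4 \left(-3\right),\frac{13}{3} \right)} + 158\right) \left(-149\right) = \left(\left(\frac{13}{3} + 3 \cdot 4 \left(-3\right)\right) + 158\right) \left(-149\right) = \left(\left(13 \cdot \frac{1}{3} + 12 \left(-3\right)\right) + 158\right) \left(-149\right) = \left(\left(\frac{13}{3} - 36\right) + 158\right) \left(-149\right) = \left(- \frac{95}{3} + 158\right) \left(-149\right) = \frac{379}{3} \left(-149\right) = - \frac{56471}{3}$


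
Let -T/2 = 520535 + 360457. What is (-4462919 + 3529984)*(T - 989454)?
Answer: 2566912810530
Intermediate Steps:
T = -1761984 (T = -2*(520535 + 360457) = -2*880992 = -1761984)
(-4462919 + 3529984)*(T - 989454) = (-4462919 + 3529984)*(-1761984 - 989454) = -932935*(-2751438) = 2566912810530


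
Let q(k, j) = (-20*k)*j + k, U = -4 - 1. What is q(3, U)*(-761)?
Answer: -230583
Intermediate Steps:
U = -5
q(k, j) = k - 20*j*k (q(k, j) = -20*j*k + k = k - 20*j*k)
q(3, U)*(-761) = (3*(1 - 20*(-5)))*(-761) = (3*(1 + 100))*(-761) = (3*101)*(-761) = 303*(-761) = -230583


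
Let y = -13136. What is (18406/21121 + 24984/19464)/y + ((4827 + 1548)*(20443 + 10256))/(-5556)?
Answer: -3669624650434053601/104178826609808 ≈ -35224.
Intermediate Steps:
(18406/21121 + 24984/19464)/y + ((4827 + 1548)*(20443 + 10256))/(-5556) = (18406/21121 + 24984/19464)/(-13136) + ((4827 + 1548)*(20443 + 10256))/(-5556) = (18406*(1/21121) + 24984*(1/19464))*(-1/13136) + (6375*30699)*(-1/5556) = (18406/21121 + 1041/811)*(-1/13136) + 195706125*(-1/5556) = (36914227/17129131)*(-1/13136) - 65235375/1852 = -36914227/225008264816 - 65235375/1852 = -3669624650434053601/104178826609808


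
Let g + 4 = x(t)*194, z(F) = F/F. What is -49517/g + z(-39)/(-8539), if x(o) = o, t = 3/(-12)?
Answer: 845651221/896595 ≈ 943.18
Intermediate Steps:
t = -¼ (t = 3*(-1/12) = -¼ ≈ -0.25000)
z(F) = 1
g = -105/2 (g = -4 - ¼*194 = -4 - 97/2 = -105/2 ≈ -52.500)
-49517/g + z(-39)/(-8539) = -49517/(-105/2) + 1/(-8539) = -49517*(-2/105) + 1*(-1/8539) = 99034/105 - 1/8539 = 845651221/896595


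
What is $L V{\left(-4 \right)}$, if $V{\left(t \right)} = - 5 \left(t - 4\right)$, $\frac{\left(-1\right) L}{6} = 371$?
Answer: $-89040$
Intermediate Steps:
$L = -2226$ ($L = \left(-6\right) 371 = -2226$)
$V{\left(t \right)} = 20 - 5 t$ ($V{\left(t \right)} = - 5 \left(-4 + t\right) = 20 - 5 t$)
$L V{\left(-4 \right)} = - 2226 \left(20 - -20\right) = - 2226 \left(20 + 20\right) = \left(-2226\right) 40 = -89040$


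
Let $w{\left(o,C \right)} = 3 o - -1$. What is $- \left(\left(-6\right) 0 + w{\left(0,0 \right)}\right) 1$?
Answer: $-1$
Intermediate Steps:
$w{\left(o,C \right)} = 1 + 3 o$ ($w{\left(o,C \right)} = 3 o + 1 = 1 + 3 o$)
$- \left(\left(-6\right) 0 + w{\left(0,0 \right)}\right) 1 = - \left(\left(-6\right) 0 + \left(1 + 3 \cdot 0\right)\right) 1 = - \left(0 + \left(1 + 0\right)\right) 1 = - \left(0 + 1\right) 1 = - 1 \cdot 1 = \left(-1\right) 1 = -1$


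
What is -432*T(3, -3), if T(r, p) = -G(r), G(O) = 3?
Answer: 1296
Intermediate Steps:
T(r, p) = -3 (T(r, p) = -1*3 = -3)
-432*T(3, -3) = -432*(-3) = 1296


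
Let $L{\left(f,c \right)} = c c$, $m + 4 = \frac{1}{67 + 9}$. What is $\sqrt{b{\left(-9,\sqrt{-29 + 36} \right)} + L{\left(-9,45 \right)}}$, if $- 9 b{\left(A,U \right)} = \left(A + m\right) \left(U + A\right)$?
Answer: $\frac{\sqrt{26148123 + 18753 \sqrt{7}}}{114} \approx 44.898$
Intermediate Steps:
$m = - \frac{303}{76}$ ($m = -4 + \frac{1}{67 + 9} = -4 + \frac{1}{76} = - \frac{303}{76} \approx -3.9868$)
$b{\left(A,U \right)} = - \frac{\left(- \frac{303}{76} + A\right) \left(A + U\right)}{9}$ ($b{\left(A,U \right)} = - \frac{\left(A - \frac{303}{76}\right) \left(U + A\right)}{9} = - \frac{\left(- \frac{303}{76} + A\right) \left(A + U\right)}{9}$)
$L{\left(f,c \right)} = c^{2}$
$\sqrt{b{\left(-9,\sqrt{-29 + 36} \right)} + L{\left(-9,45 \right)}} = \sqrt{\left(- \frac{\left(-9\right)^{2}}{9} + \frac{101}{228} \left(-9\right) + \frac{101 \sqrt{-29 + 36}}{228} - - \sqrt{-29 + 36}\right) + 45^{2}} = \sqrt{\left(\left(- \frac{1}{9}\right) 81 - \frac{303}{76} + \frac{101 \sqrt{7}}{228} - - \sqrt{7}\right) + 2025} = \sqrt{\left(-9 - \frac{303}{76} + \frac{101 \sqrt{7}}{228} + \sqrt{7}\right) + 2025} = \sqrt{\left(- \frac{987}{76} + \frac{329 \sqrt{7}}{228}\right) + 2025} = \sqrt{\frac{152913}{76} + \frac{329 \sqrt{7}}{228}}$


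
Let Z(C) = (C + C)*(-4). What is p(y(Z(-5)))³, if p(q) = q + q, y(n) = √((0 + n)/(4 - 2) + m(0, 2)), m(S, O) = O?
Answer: 176*√22 ≈ 825.51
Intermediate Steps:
Z(C) = -8*C (Z(C) = (2*C)*(-4) = -8*C)
y(n) = √(2 + n/2) (y(n) = √((0 + n)/(4 - 2) + 2) = √(n/2 + 2) = √(2 + n/2))
p(q) = 2*q
p(y(Z(-5)))³ = (2*(√(8 + 2*(-8*(-5)))/2))³ = (2*(√(8 + 2*40)/2))³ = (2*(√(8 + 80)/2))³ = (2*(√88/2))³ = (2*((2*√22)/2))³ = (2*√22)³ = 176*√22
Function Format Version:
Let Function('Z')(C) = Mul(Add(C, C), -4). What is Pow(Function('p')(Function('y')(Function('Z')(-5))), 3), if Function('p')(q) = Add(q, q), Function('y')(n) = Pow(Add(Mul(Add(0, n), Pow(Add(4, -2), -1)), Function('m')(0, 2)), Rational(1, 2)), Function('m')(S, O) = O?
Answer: Mul(176, Pow(22, Rational(1, 2))) ≈ 825.51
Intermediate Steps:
Function('Z')(C) = Mul(-8, C) (Function('Z')(C) = Mul(Mul(2, C), -4) = Mul(-8, C))
Function('y')(n) = Pow(Add(2, Mul(Rational(1, 2), n)), Rational(1, 2)) (Function('y')(n) = Pow(Add(Mul(Add(0, n), Pow(Add(4, -2), -1)), 2), Rational(1, 2)) = Pow(Add(Mul(n, Pow(2, -1)), 2), Rational(1, 2)) = Pow(Add(Mul(n, Rational(1, 2)), 2), Rational(1, 2)) = Pow(Add(Mul(Rational(1, 2), n), 2), Rational(1, 2)) = Pow(Add(2, Mul(Rational(1, 2), n)), Rational(1, 2)))
Function('p')(q) = Mul(2, q)
Pow(Function('p')(Function('y')(Function('Z')(-5))), 3) = Pow(Mul(2, Mul(Rational(1, 2), Pow(Add(8, Mul(2, Mul(-8, -5))), Rational(1, 2)))), 3) = Pow(Mul(2, Mul(Rational(1, 2), Pow(Add(8, Mul(2, 40)), Rational(1, 2)))), 3) = Pow(Mul(2, Mul(Rational(1, 2), Pow(Add(8, 80), Rational(1, 2)))), 3) = Pow(Mul(2, Mul(Rational(1, 2), Pow(88, Rational(1, 2)))), 3) = Pow(Mul(2, Mul(Rational(1, 2), Mul(2, Pow(22, Rational(1, 2))))), 3) = Pow(Mul(2, Pow(22, Rational(1, 2))), 3) = Mul(176, Pow(22, Rational(1, 2)))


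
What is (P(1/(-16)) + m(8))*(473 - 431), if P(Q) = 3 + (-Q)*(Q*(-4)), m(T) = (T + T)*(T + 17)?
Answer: 541653/32 ≈ 16927.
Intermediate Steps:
m(T) = 2*T*(17 + T) (m(T) = (2*T)*(17 + T) = 2*T*(17 + T))
P(Q) = 3 + 4*Q² (P(Q) = 3 + (-Q)*(-4*Q) = 3 + 4*Q²)
(P(1/(-16)) + m(8))*(473 - 431) = ((3 + 4*(1/(-16))²) + 2*8*(17 + 8))*(473 - 431) = ((3 + 4*(-1/16)²) + 2*8*25)*42 = ((3 + 4*(1/256)) + 400)*42 = ((3 + 1/64) + 400)*42 = (193/64 + 400)*42 = (25793/64)*42 = 541653/32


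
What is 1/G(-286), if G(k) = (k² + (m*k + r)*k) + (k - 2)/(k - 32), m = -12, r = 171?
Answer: -53/50279038 ≈ -1.0541e-6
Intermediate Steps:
G(k) = k² + k*(171 - 12*k) + (-2 + k)/(-32 + k) (G(k) = (k² + (-12*k + 171)*k) + (k - 2)/(k - 32) = (k² + (171 - 12*k)*k) + (-2 + k)/(-32 + k) = (k² + k*(171 - 12*k)) + (-2 + k)/(-32 + k) = k² + k*(171 - 12*k) + (-2 + k)/(-32 + k))
1/G(-286) = 1/((-2 - 5471*(-286) - 11*(-286)³ + 523*(-286)²)/(-32 - 286)) = 1/((-2 + 1564706 - 11*(-23393656) + 523*81796)/(-318)) = 1/(-(-2 + 1564706 + 257330216 + 42779308)/318) = 1/(-1/318*301674228) = 1/(-50279038/53) = -53/50279038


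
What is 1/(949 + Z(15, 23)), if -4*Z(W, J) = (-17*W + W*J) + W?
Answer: 4/3691 ≈ 0.0010837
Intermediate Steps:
Z(W, J) = 4*W - J*W/4 (Z(W, J) = -((-17*W + W*J) + W)/4 = -((-17*W + J*W) + W)/4 = -(-16*W + J*W)/4 = 4*W - J*W/4)
1/(949 + Z(15, 23)) = 1/(949 + (1/4)*15*(16 - 1*23)) = 1/(949 + (1/4)*15*(16 - 23)) = 1/(949 + (1/4)*15*(-7)) = 1/(949 - 105/4) = 1/(3691/4) = 4/3691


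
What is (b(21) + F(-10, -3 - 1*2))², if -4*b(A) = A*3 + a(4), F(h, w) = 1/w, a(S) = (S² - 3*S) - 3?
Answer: 6561/25 ≈ 262.44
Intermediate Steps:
a(S) = -3 + S² - 3*S
b(A) = -¼ - 3*A/4 (b(A) = -(A*3 + (-3 + 4² - 3*4))/4 = -(3*A + (-3 + 16 - 12))/4 = -(3*A + 1)/4 = -(1 + 3*A)/4 = -¼ - 3*A/4)
(b(21) + F(-10, -3 - 1*2))² = ((-¼ - ¾*21) + 1/(-3 - 1*2))² = ((-¼ - 63/4) + 1/(-3 - 2))² = (-16 + 1/(-5))² = (-16 - ⅕)² = (-81/5)² = 6561/25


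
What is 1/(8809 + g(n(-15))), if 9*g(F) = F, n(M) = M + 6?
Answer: 1/8808 ≈ 0.00011353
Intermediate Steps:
n(M) = 6 + M
g(F) = F/9
1/(8809 + g(n(-15))) = 1/(8809 + (6 - 15)/9) = 1/(8809 + (⅑)*(-9)) = 1/(8809 - 1) = 1/8808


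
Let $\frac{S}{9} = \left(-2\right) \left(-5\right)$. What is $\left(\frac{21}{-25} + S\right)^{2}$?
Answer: $\frac{4968441}{625} \approx 7949.5$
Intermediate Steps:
$S = 90$ ($S = 9 \left(\left(-2\right) \left(-5\right)\right) = 9 \cdot 10 = 90$)
$\left(\frac{21}{-25} + S\right)^{2} = \left(\frac{21}{-25} + 90\right)^{2} = \left(21 \left(- \frac{1}{25}\right) + 90\right)^{2} = \left(- \frac{21}{25} + 90\right)^{2} = \left(\frac{2229}{25}\right)^{2} = \frac{4968441}{625}$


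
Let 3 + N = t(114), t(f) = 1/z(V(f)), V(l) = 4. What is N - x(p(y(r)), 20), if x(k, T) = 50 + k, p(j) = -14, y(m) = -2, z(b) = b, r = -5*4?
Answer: -155/4 ≈ -38.750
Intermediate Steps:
r = -20
t(f) = 1/4
N = -11/4 (N = -3 + 1/4 = -11/4 ≈ -2.7500)
N - x(p(y(r)), 20) = -11/4 - (50 - 14) = -11/4 - 1*36 = -11/4 - 36 = -155/4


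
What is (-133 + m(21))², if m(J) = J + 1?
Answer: 12321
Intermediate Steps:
m(J) = 1 + J
(-133 + m(21))² = (-133 + (1 + 21))² = (-133 + 22)² = (-111)² = 12321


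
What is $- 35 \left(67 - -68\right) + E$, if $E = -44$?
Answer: $-4769$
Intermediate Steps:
$- 35 \left(67 - -68\right) + E = - 35 \left(67 - -68\right) - 44 = - 35 \left(67 + 68\right) - 44 = \left(-35\right) 135 - 44 = -4725 - 44 = -4769$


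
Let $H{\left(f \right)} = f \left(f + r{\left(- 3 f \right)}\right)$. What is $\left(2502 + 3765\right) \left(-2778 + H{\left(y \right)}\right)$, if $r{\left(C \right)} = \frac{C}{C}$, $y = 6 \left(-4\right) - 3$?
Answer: $-13010292$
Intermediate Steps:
$y = -27$ ($y = -24 - 3 = -27$)
$r{\left(C \right)} = 1$
$H{\left(f \right)} = f \left(1 + f\right)$ ($H{\left(f \right)} = f \left(f + 1\right) = f \left(1 + f\right)$)
$\left(2502 + 3765\right) \left(-2778 + H{\left(y \right)}\right) = \left(2502 + 3765\right) \left(-2778 - 27 \left(1 - 27\right)\right) = 6267 \left(-2778 - -702\right) = 6267 \left(-2778 + 702\right) = 6267 \left(-2076\right) = -13010292$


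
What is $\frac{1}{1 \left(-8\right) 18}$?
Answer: $- \frac{1}{144} \approx -0.0069444$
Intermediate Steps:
$\frac{1}{1 \left(-8\right) 18} = \frac{1}{\left(-8\right) 18} = \frac{1}{-144} = - \frac{1}{144}$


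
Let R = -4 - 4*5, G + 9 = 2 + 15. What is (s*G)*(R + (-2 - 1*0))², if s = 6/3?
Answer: 10816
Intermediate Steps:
G = 8 (G = -9 + (2 + 15) = -9 + 17 = 8)
s = 2 (s = 6*(⅓) = 2)
R = -24 (R = -4 - 20 = -24)
(s*G)*(R + (-2 - 1*0))² = (2*8)*(-24 + (-2 - 1*0))² = 16*(-24 + (-2 + 0))² = 16*(-24 - 2)² = 16*(-26)² = 16*676 = 10816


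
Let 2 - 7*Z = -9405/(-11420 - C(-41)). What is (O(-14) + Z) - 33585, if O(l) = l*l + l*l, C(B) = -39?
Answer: -139177546/4193 ≈ -33193.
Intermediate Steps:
O(l) = 2*l² (O(l) = l² + l² = 2*l²)
Z = 703/4193 (Z = 2/7 - (-9405)/(7*(-11420 - 1*(-39))) = 2/7 - (-9405)/(7*(-11420 + 39)) = 2/7 - (-9405)/(7*(-11381)) = 2/7 - (-9405)*(-1)/(7*11381) = 2/7 - ⅐*495/599 = 2/7 - 495/4193 = 703/4193 ≈ 0.16766)
(O(-14) + Z) - 33585 = (2*(-14)² + 703/4193) - 33585 = (2*196 + 703/4193) - 33585 = (392 + 703/4193) - 33585 = 1644359/4193 - 33585 = -139177546/4193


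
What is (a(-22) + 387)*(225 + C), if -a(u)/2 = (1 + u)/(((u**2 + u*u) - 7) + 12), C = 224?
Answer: 24155751/139 ≈ 1.7378e+5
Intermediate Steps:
a(u) = -2*(1 + u)/(5 + 2*u**2) (a(u) = -2*(1 + u)/(((u**2 + u*u) - 7) + 12) = -2*(1 + u)/(((u**2 + u**2) - 7) + 12) = -2*(1 + u)/((2*u**2 - 7) + 12) = -2*(1 + u)/((-7 + 2*u**2) + 12) = -2*(1 + u)/(5 + 2*u**2))
(a(-22) + 387)*(225 + C) = (2*(-1 - 1*(-22))/(5 + 2*(-22)**2) + 387)*(225 + 224) = (2*(-1 + 22)/(5 + 2*484) + 387)*449 = (2*21/(5 + 968) + 387)*449 = (2*21/973 + 387)*449 = (2*(1/973)*21 + 387)*449 = (6/139 + 387)*449 = (53799/139)*449 = 24155751/139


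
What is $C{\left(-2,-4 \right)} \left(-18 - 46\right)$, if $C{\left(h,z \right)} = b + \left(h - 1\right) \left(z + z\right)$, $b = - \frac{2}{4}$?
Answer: $-1504$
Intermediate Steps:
$b = - \frac{1}{2}$ ($b = \left(-2\right) \frac{1}{4} = - \frac{1}{2} \approx -0.5$)
$C{\left(h,z \right)} = - \frac{1}{2} + 2 z \left(-1 + h\right)$ ($C{\left(h,z \right)} = - \frac{1}{2} + \left(h - 1\right) \left(z + z\right) = - \frac{1}{2} + \left(-1 + h\right) 2 z = - \frac{1}{2} + 2 z \left(-1 + h\right)$)
$C{\left(-2,-4 \right)} \left(-18 - 46\right) = \left(- \frac{1}{2} - -8 + 2 \left(-2\right) \left(-4\right)\right) \left(-18 - 46\right) = \left(- \frac{1}{2} + 8 + 16\right) \left(-64\right) = \frac{47}{2} \left(-64\right) = -1504$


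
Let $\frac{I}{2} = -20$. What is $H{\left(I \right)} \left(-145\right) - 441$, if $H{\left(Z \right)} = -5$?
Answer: $284$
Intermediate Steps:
$I = -40$ ($I = 2 \left(-20\right) = -40$)
$H{\left(I \right)} \left(-145\right) - 441 = \left(-5\right) \left(-145\right) - 441 = 725 - 441 = 284$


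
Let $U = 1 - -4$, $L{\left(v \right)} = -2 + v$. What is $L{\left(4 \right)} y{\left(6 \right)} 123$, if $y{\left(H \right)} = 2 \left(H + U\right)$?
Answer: $5412$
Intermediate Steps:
$U = 5$ ($U = 1 + 4 = 5$)
$y{\left(H \right)} = 10 + 2 H$ ($y{\left(H \right)} = 2 \left(H + 5\right) = 2 \left(5 + H\right) = 10 + 2 H$)
$L{\left(4 \right)} y{\left(6 \right)} 123 = \left(-2 + 4\right) \left(10 + 2 \cdot 6\right) 123 = 2 \left(10 + 12\right) 123 = 2 \cdot 22 \cdot 123 = 44 \cdot 123 = 5412$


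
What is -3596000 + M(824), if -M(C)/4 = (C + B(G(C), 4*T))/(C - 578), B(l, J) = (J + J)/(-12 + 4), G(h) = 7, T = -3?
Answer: -442309654/123 ≈ -3.5960e+6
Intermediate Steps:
B(l, J) = -J/4 (B(l, J) = (2*J)/(-8) = (2*J)*(-1/8) = -J/4)
M(C) = -4*(3 + C)/(-578 + C) (M(C) = -4*(C - (-3))/(C - 578) = -4*(C - 1/4*(-12))/(-578 + C) = -4*(C + 3)/(-578 + C) = -4*(3 + C)/(-578 + C))
-3596000 + M(824) = -3596000 + 4*(-3 - 1*824)/(-578 + 824) = -3596000 + 4*(-3 - 824)/246 = -3596000 + 4*(1/246)*(-827) = -3596000 - 1654/123 = -442309654/123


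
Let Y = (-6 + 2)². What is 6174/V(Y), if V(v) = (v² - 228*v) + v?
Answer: -3087/1688 ≈ -1.8288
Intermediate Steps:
Y = 16 (Y = (-4)² = 16)
V(v) = v² - 227*v
6174/V(Y) = 6174/((16*(-227 + 16))) = 6174/((16*(-211))) = 6174/(-3376) = 6174*(-1/3376) = -3087/1688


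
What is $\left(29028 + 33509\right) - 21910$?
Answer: $40627$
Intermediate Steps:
$\left(29028 + 33509\right) - 21910 = 62537 - 21910 = 40627$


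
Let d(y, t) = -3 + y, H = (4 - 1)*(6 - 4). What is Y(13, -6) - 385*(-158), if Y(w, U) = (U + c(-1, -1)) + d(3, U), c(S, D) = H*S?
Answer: 60818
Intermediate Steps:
H = 6 (H = 3*2 = 6)
c(S, D) = 6*S
Y(w, U) = -6 + U (Y(w, U) = (U + 6*(-1)) + (-3 + 3) = (U - 6) + 0 = (-6 + U) + 0 = -6 + U)
Y(13, -6) - 385*(-158) = (-6 - 6) - 385*(-158) = -12 + 60830 = 60818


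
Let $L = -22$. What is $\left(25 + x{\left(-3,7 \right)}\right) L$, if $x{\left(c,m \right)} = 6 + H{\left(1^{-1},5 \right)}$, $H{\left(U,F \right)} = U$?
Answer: $-704$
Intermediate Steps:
$x{\left(c,m \right)} = 7$ ($x{\left(c,m \right)} = 6 + 1^{-1} = 6 + 1 = 7$)
$\left(25 + x{\left(-3,7 \right)}\right) L = \left(25 + 7\right) \left(-22\right) = 32 \left(-22\right) = -704$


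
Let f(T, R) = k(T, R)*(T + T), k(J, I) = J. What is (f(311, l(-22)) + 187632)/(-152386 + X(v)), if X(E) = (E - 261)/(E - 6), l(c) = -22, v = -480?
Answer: -61733988/24686285 ≈ -2.5007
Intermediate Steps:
X(E) = (-261 + E)/(-6 + E)
f(T, R) = 2*T² (f(T, R) = T*(T + T) = T*(2*T) = 2*T²)
(f(311, l(-22)) + 187632)/(-152386 + X(v)) = (2*311² + 187632)/(-152386 + (-261 - 480)/(-6 - 480)) = (2*96721 + 187632)/(-152386 - 741/(-486)) = (193442 + 187632)/(-152386 - 1/486*(-741)) = 381074/(-152386 + 247/162) = 381074/(-24686285/162) = 381074*(-162/24686285) = -61733988/24686285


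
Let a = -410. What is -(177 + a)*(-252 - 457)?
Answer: -165197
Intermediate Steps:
-(177 + a)*(-252 - 457) = -(177 - 410)*(-252 - 457) = -(-233)*(-709) = -1*165197 = -165197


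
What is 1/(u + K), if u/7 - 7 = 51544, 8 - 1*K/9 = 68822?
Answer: -1/258469 ≈ -3.8689e-6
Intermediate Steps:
K = -619326 (K = 72 - 9*68822 = 72 - 619398 = -619326)
u = 360857 (u = 49 + 7*51544 = 49 + 360808 = 360857)
1/(u + K) = 1/(360857 - 619326) = 1/(-258469) = -1/258469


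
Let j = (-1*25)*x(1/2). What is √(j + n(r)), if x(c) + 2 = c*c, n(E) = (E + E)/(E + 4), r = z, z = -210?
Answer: 7*√39655/206 ≈ 6.7667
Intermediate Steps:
r = -210
n(E) = 2*E/(4 + E) (n(E) = (2*E)/(4 + E) = 2*E/(4 + E))
x(c) = -2 + c² (x(c) = -2 + c*c = -2 + c²)
j = 175/4 (j = (-1*25)*(-2 + (1/2)²) = -25*(-2 + (½)²) = -25*(-2 + ¼) = -25*(-7/4) = 175/4 ≈ 43.750)
√(j + n(r)) = √(175/4 + 2*(-210)/(4 - 210)) = √(175/4 + 2*(-210)/(-206)) = √(175/4 + 2*(-210)*(-1/206)) = √(175/4 + 210/103) = √(18865/412) = 7*√39655/206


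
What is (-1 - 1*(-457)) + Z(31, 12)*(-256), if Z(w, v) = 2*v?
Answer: -5688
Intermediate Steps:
(-1 - 1*(-457)) + Z(31, 12)*(-256) = (-1 - 1*(-457)) + (2*12)*(-256) = (-1 + 457) + 24*(-256) = 456 - 6144 = -5688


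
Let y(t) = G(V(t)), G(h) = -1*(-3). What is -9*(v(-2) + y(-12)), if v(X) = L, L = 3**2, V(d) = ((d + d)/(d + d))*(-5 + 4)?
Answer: -108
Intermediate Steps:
V(d) = -1 (V(d) = ((2*d)/((2*d)))*(-1) = ((2*d)*(1/(2*d)))*(-1) = 1*(-1) = -1)
L = 9
G(h) = 3
y(t) = 3
v(X) = 9
-9*(v(-2) + y(-12)) = -9*(9 + 3) = -9*12 = -108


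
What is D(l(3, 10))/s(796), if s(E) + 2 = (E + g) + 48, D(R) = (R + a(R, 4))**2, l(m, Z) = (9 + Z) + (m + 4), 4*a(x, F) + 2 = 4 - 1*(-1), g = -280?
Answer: 11449/8992 ≈ 1.2732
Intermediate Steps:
a(x, F) = 3/4 (a(x, F) = -1/2 + (4 - 1*(-1))/4 = -1/2 + (4 + 1)/4 = -1/2 + (1/4)*5 = -1/2 + 5/4 = 3/4)
l(m, Z) = 13 + Z + m (l(m, Z) = (9 + Z) + (4 + m) = 13 + Z + m)
D(R) = (3/4 + R)**2 (D(R) = (R + 3/4)**2 = (3/4 + R)**2)
s(E) = -234 + E (s(E) = -2 + ((E - 280) + 48) = -2 + ((-280 + E) + 48) = -2 + (-232 + E) = -234 + E)
D(l(3, 10))/s(796) = ((3 + 4*(13 + 10 + 3))**2/16)/(-234 + 796) = ((3 + 4*26)**2/16)/562 = ((3 + 104)**2/16)*(1/562) = ((1/16)*107**2)*(1/562) = ((1/16)*11449)*(1/562) = (11449/16)*(1/562) = 11449/8992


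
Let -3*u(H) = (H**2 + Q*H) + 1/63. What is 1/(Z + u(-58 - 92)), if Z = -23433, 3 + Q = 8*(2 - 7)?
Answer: -189/6252688 ≈ -3.0227e-5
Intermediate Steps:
Q = -43 (Q = -3 + 8*(2 - 7) = -3 + 8*(-5) = -3 - 40 = -43)
u(H) = -1/189 - H**2/3 + 43*H/3 (u(H) = -((H**2 - 43*H) + 1/63)/3 = -(1/63 + H**2 - 43*H)/3 = -1/189 - H**2/3 + 43*H/3)
1/(Z + u(-58 - 92)) = 1/(-23433 + (-1/189 - (-58 - 92)**2/3 + 43*(-58 - 92)/3)) = 1/(-23433 + (-1/189 - 1/3*(-150)**2 + (43/3)*(-150))) = 1/(-23433 + (-1/189 - 1/3*22500 - 2150)) = 1/(-23433 + (-1/189 - 7500 - 2150)) = 1/(-23433 - 1823851/189) = 1/(-6252688/189) = -189/6252688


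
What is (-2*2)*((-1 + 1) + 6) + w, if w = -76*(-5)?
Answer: 356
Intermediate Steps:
w = 380
(-2*2)*((-1 + 1) + 6) + w = (-2*2)*((-1 + 1) + 6) + 380 = -4*(0 + 6) + 380 = -4*6 + 380 = -24 + 380 = 356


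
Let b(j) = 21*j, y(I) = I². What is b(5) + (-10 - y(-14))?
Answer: -101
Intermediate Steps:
b(5) + (-10 - y(-14)) = 21*5 + (-10 - 1*(-14)²) = 105 + (-10 - 1*196) = 105 + (-10 - 196) = 105 - 206 = -101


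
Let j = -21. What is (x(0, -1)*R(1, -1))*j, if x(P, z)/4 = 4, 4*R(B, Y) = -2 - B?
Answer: 252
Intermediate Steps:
R(B, Y) = -1/2 - B/4 (R(B, Y) = (-2 - B)/4 = -1/2 - B/4)
x(P, z) = 16 (x(P, z) = 4*4 = 16)
(x(0, -1)*R(1, -1))*j = (16*(-1/2 - 1/4*1))*(-21) = (16*(-1/2 - 1/4))*(-21) = (16*(-3/4))*(-21) = -12*(-21) = 252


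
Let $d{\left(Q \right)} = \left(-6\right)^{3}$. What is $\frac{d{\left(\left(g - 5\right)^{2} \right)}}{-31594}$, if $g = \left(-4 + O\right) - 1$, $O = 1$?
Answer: $\frac{108}{15797} \approx 0.0068367$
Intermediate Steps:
$g = -4$ ($g = \left(-4 + 1\right) - 1 = -3 - 1 = -4$)
$d{\left(Q \right)} = -216$
$\frac{d{\left(\left(g - 5\right)^{2} \right)}}{-31594} = - \frac{216}{-31594} = \left(-216\right) \left(- \frac{1}{31594}\right) = \frac{108}{15797}$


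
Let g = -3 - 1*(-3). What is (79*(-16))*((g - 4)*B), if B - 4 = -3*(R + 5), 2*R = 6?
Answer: -101120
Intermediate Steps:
R = 3 (R = (½)*6 = 3)
g = 0 (g = -3 + 3 = 0)
B = -20 (B = 4 - 3*(3 + 5) = 4 - 3*8 = 4 - 24 = -20)
(79*(-16))*((g - 4)*B) = (79*(-16))*((0 - 4)*(-20)) = -(-5056)*(-20) = -1264*80 = -101120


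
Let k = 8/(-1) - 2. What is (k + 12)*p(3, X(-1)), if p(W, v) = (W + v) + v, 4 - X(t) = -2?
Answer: 30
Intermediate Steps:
X(t) = 6 (X(t) = 4 - 1*(-2) = 4 + 2 = 6)
p(W, v) = W + 2*v
k = -10 (k = 8*(-1) - 2 = -8 - 2 = -10)
(k + 12)*p(3, X(-1)) = (-10 + 12)*(3 + 2*6) = 2*(3 + 12) = 2*15 = 30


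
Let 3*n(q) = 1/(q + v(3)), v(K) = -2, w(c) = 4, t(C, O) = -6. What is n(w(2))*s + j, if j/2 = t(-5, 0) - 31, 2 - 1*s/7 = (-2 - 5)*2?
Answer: -166/3 ≈ -55.333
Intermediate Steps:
s = 112 (s = 14 - 7*(-2 - 5)*2 = 14 - (-49)*2 = 14 - 7*(-14) = 14 + 98 = 112)
n(q) = 1/(3*(-2 + q)) (n(q) = 1/(3*(q - 2)) = 1/(3*(-2 + q)))
j = -74 (j = 2*(-6 - 31) = 2*(-37) = -74)
n(w(2))*s + j = (1/(3*(-2 + 4)))*112 - 74 = ((⅓)/2)*112 - 74 = ((⅓)*(½))*112 - 74 = (⅙)*112 - 74 = 56/3 - 74 = -166/3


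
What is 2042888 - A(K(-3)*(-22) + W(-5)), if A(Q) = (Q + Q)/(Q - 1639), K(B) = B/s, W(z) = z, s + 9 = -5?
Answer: 23576970272/11541 ≈ 2.0429e+6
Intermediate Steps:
s = -14 (s = -9 - 5 = -14)
K(B) = -B/14 (K(B) = B/(-14) = B*(-1/14) = -B/14)
A(Q) = 2*Q/(-1639 + Q) (A(Q) = (2*Q)/(-1639 + Q) = 2*Q/(-1639 + Q))
2042888 - A(K(-3)*(-22) + W(-5)) = 2042888 - 2*(-1/14*(-3)*(-22) - 5)/(-1639 + (-1/14*(-3)*(-22) - 5)) = 2042888 - 2*((3/14)*(-22) - 5)/(-1639 + ((3/14)*(-22) - 5)) = 2042888 - 2*(-33/7 - 5)/(-1639 + (-33/7 - 5)) = 2042888 - 2*(-68)/(7*(-1639 - 68/7)) = 2042888 - 2*(-68)/(7*(-11541/7)) = 2042888 - 2*(-68)*(-7)/(7*11541) = 2042888 - 1*136/11541 = 2042888 - 136/11541 = 23576970272/11541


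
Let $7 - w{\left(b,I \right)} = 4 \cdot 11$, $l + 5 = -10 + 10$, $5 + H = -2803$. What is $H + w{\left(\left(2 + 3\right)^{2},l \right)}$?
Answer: $-2845$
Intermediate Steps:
$H = -2808$ ($H = -5 - 2803 = -2808$)
$l = -5$ ($l = -5 + \left(-10 + 10\right) = -5 + 0 = -5$)
$w{\left(b,I \right)} = -37$ ($w{\left(b,I \right)} = 7 - 4 \cdot 11 = 7 - 44 = -37$)
$H + w{\left(\left(2 + 3\right)^{2},l \right)} = -2808 - 37 = -2845$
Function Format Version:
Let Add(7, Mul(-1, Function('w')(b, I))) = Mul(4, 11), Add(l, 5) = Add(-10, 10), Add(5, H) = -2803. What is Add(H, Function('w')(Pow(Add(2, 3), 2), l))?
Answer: -2845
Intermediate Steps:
H = -2808 (H = Add(-5, -2803) = -2808)
l = -5 (l = Add(-5, Add(-10, 10)) = Add(-5, 0) = -5)
Function('w')(b, I) = -37 (Function('w')(b, I) = Add(7, Mul(-1, Mul(4, 11))) = Add(7, Mul(-1, 44)) = Add(7, -44) = -37)
Add(H, Function('w')(Pow(Add(2, 3), 2), l)) = Add(-2808, -37) = -2845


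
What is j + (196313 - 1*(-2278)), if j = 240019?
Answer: 438610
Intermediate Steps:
j + (196313 - 1*(-2278)) = 240019 + (196313 - 1*(-2278)) = 240019 + (196313 + 2278) = 240019 + 198591 = 438610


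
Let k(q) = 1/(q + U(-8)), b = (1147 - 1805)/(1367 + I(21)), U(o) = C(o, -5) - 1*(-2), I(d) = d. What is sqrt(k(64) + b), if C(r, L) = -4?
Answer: I*sqrt(52988982)/10757 ≈ 0.67671*I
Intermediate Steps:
U(o) = -2 (U(o) = -4 - 1*(-2) = -4 + 2 = -2)
b = -329/694 (b = (1147 - 1805)/(1367 + 21) = -658/1388 = -658*1/1388 = -329/694 ≈ -0.47406)
k(q) = 1/(-2 + q) (k(q) = 1/(q - 2) = 1/(-2 + q))
sqrt(k(64) + b) = sqrt(1/(-2 + 64) - 329/694) = sqrt(1/62 - 329/694) = sqrt(-4926/10757) = I*sqrt(52988982)/10757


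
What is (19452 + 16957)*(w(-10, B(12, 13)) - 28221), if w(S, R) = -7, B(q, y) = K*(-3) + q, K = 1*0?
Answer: -1027753252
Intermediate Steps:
K = 0
B(q, y) = q (B(q, y) = 0*(-3) + q = 0 + q = q)
(19452 + 16957)*(w(-10, B(12, 13)) - 28221) = (19452 + 16957)*(-7 - 28221) = 36409*(-28228) = -1027753252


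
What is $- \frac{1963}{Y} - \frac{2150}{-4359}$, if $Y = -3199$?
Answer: $\frac{15434567}{13944441} \approx 1.1069$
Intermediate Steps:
$- \frac{1963}{Y} - \frac{2150}{-4359} = - \frac{1963}{-3199} - \frac{2150}{-4359} = \left(-1963\right) \left(- \frac{1}{3199}\right) - - \frac{2150}{4359} = \frac{1963}{3199} + \frac{2150}{4359} = \frac{15434567}{13944441}$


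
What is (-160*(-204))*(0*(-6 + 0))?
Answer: 0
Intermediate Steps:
(-160*(-204))*(0*(-6 + 0)) = 32640*(0*(-6)) = 32640*0 = 0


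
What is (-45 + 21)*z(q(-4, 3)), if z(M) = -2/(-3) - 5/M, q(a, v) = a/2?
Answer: -76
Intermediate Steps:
q(a, v) = a/2 (q(a, v) = a*(½) = a/2)
z(M) = ⅔ - 5/M (z(M) = -2*(-⅓) - 5/M = ⅔ - 5/M)
(-45 + 21)*z(q(-4, 3)) = (-45 + 21)*(⅔ - 5/((½)*(-4))) = -24*(⅔ - 5/(-2)) = -24*(⅔ - 5*(-½)) = -24*(⅔ + 5/2) = -24*19/6 = -76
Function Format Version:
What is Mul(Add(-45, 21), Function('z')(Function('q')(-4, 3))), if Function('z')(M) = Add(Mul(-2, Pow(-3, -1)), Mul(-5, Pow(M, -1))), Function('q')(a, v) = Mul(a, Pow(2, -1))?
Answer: -76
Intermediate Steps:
Function('q')(a, v) = Mul(Rational(1, 2), a) (Function('q')(a, v) = Mul(a, Rational(1, 2)) = Mul(Rational(1, 2), a))
Function('z')(M) = Add(Rational(2, 3), Mul(-5, Pow(M, -1))) (Function('z')(M) = Add(Mul(-2, Rational(-1, 3)), Mul(-5, Pow(M, -1))) = Add(Rational(2, 3), Mul(-5, Pow(M, -1))))
Mul(Add(-45, 21), Function('z')(Function('q')(-4, 3))) = Mul(Add(-45, 21), Add(Rational(2, 3), Mul(-5, Pow(Mul(Rational(1, 2), -4), -1)))) = Mul(-24, Add(Rational(2, 3), Mul(-5, Pow(-2, -1)))) = Mul(-24, Add(Rational(2, 3), Mul(-5, Rational(-1, 2)))) = Mul(-24, Add(Rational(2, 3), Rational(5, 2))) = Mul(-24, Rational(19, 6)) = -76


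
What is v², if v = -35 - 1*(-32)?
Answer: 9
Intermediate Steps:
v = -3 (v = -35 + 32 = -3)
v² = (-3)² = 9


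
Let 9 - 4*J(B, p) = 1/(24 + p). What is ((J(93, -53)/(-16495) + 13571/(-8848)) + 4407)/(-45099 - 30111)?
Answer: -18646069236031/318325199858400 ≈ -0.058576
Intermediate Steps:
J(B, p) = 9/4 - 1/(4*(24 + p))
((J(93, -53)/(-16495) + 13571/(-8848)) + 4407)/(-45099 - 30111) = ((((215 + 9*(-53))/(4*(24 - 53)))/(-16495) + 13571/(-8848)) + 4407)/(-45099 - 30111) = ((((¼)*(215 - 477)/(-29))*(-1/16495) + 13571*(-1/8848)) + 4407)/(-75210) = ((((¼)*(-1/29)*(-262))*(-1/16495) - 13571/8848) + 4407)*(-1/75210) = (((131/58)*(-1/16495) - 13571/8848) + 4407)*(-1/75210) = ((-131/956710 - 13571/8848) + 4407)*(-1/75210) = (-6492335249/4232485040 + 4407)*(-1/75210) = (18646069236031/4232485040)*(-1/75210) = -18646069236031/318325199858400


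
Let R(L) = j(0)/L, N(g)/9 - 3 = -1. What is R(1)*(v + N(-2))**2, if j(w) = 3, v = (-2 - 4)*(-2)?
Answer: 2700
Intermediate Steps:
N(g) = 18 (N(g) = 27 + 9*(-1) = 27 - 9 = 18)
v = 12 (v = -6*(-2) = 12)
R(L) = 3/L
R(1)*(v + N(-2))**2 = (3/1)*(12 + 18)**2 = (3*1)*30**2 = 3*900 = 2700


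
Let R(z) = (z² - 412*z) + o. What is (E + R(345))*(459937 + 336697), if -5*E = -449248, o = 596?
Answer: 268189226002/5 ≈ 5.3638e+10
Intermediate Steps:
E = 449248/5 (E = -⅕*(-449248) = 449248/5 ≈ 89850.)
R(z) = 596 + z² - 412*z (R(z) = (z² - 412*z) + 596 = 596 + z² - 412*z)
(E + R(345))*(459937 + 336697) = (449248/5 + (596 + 345² - 412*345))*(459937 + 336697) = (449248/5 + (596 + 119025 - 142140))*796634 = (449248/5 - 22519)*796634 = (336653/5)*796634 = 268189226002/5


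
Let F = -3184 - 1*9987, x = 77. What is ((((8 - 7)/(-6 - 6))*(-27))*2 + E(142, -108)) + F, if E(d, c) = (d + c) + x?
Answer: -26111/2 ≈ -13056.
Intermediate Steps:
F = -13171 (F = -3184 - 9987 = -13171)
E(d, c) = 77 + c + d (E(d, c) = (d + c) + 77 = (c + d) + 77 = 77 + c + d)
((((8 - 7)/(-6 - 6))*(-27))*2 + E(142, -108)) + F = ((((8 - 7)/(-6 - 6))*(-27))*2 + (77 - 108 + 142)) - 13171 = (((1/(-12))*(-27))*2 + 111) - 13171 = (((1*(-1/12))*(-27))*2 + 111) - 13171 = (-1/12*(-27)*2 + 111) - 13171 = ((9/4)*2 + 111) - 13171 = (9/2 + 111) - 13171 = 231/2 - 13171 = -26111/2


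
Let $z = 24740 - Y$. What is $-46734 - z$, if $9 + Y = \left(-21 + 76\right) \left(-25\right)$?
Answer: $-72858$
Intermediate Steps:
$Y = -1384$ ($Y = -9 + \left(-21 + 76\right) \left(-25\right) = -9 + 55 \left(-25\right) = -9 - 1375 = -1384$)
$z = 26124$ ($z = 24740 - -1384 = 24740 + 1384 = 26124$)
$-46734 - z = -46734 - 26124 = -72858$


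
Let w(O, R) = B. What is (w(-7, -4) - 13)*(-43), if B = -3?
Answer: 688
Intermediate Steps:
w(O, R) = -3
(w(-7, -4) - 13)*(-43) = (-3 - 13)*(-43) = -16*(-43) = 688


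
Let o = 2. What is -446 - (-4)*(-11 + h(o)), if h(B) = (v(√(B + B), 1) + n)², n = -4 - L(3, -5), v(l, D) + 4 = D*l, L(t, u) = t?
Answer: -166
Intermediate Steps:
v(l, D) = -4 + D*l
n = -7 (n = -4 - 1*3 = -4 - 3 = -7)
h(B) = (-11 + √2*√B)² (h(B) = ((-4 + 1*√(B + B)) - 7)² = ((-4 + 1*√(2*B)) - 7)² = ((-4 + 1*(√2*√B)) - 7)² = ((-4 + √2*√B) - 7)² = (-11 + √2*√B)²)
-446 - (-4)*(-11 + h(o)) = -446 - (-4)*(-11 + (-11 + √2*√2)²) = -446 - (-4)*(-11 + (-11 + 2)²) = -446 - (-4)*(-11 + (-9)²) = -446 - (-4)*(-11 + 81) = -446 - (-4)*70 = -446 - 1*(-280) = -446 + 280 = -166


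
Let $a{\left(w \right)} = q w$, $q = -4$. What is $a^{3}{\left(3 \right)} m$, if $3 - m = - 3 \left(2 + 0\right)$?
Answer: $-15552$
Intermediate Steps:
$a{\left(w \right)} = - 4 w$
$m = 9$ ($m = 3 - - 3 \left(2 + 0\right) = 3 - \left(-3\right) 2 = 3 - -6 = 3 + 6 = 9$)
$a^{3}{\left(3 \right)} m = \left(\left(-4\right) 3\right)^{3} \cdot 9 = \left(-12\right)^{3} \cdot 9 = \left(-1728\right) 9 = -15552$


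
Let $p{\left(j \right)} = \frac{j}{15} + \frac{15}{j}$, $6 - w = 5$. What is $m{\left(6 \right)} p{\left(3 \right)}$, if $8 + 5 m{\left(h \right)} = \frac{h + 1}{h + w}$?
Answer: $- \frac{182}{25} \approx -7.28$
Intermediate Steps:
$w = 1$ ($w = 6 - 5 = 1$)
$m{\left(h \right)} = - \frac{7}{5}$ ($m{\left(h \right)} = - \frac{8}{5} + \frac{\left(h + 1\right) \frac{1}{h + 1}}{5} = - \frac{8}{5} + \frac{\left(1 + h\right) \frac{1}{1 + h}}{5} = - \frac{8}{5} + \frac{1}{5} \cdot 1 = - \frac{8}{5} + \frac{1}{5} = - \frac{7}{5}$)
$p{\left(j \right)} = \frac{15}{j} + \frac{j}{15}$ ($p{\left(j \right)} = j \frac{1}{15} + \frac{15}{j} = \frac{j}{15} + \frac{15}{j} = \frac{15}{j} + \frac{j}{15}$)
$m{\left(6 \right)} p{\left(3 \right)} = - \frac{7 \left(\frac{15}{3} + \frac{1}{15} \cdot 3\right)}{5} = - \frac{7 \left(15 \cdot \frac{1}{3} + \frac{1}{5}\right)}{5} = - \frac{7 \left(5 + \frac{1}{5}\right)}{5} = \left(- \frac{7}{5}\right) \frac{26}{5} = - \frac{182}{25}$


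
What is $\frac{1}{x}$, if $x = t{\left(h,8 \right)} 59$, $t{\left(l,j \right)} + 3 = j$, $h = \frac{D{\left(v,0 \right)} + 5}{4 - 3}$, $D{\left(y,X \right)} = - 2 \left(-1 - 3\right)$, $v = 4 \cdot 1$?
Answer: $\frac{1}{295} \approx 0.0033898$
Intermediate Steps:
$v = 4$
$D{\left(y,X \right)} = 8$ ($D{\left(y,X \right)} = \left(-2\right) \left(-4\right) = 8$)
$h = 13$ ($h = \frac{8 + 5}{4 - 3} = \frac{13}{1} = 13 \cdot 1 = 13$)
$t{\left(l,j \right)} = -3 + j$
$x = 295$ ($x = \left(-3 + 8\right) 59 = 5 \cdot 59 = 295$)
$\frac{1}{x} = \frac{1}{295}$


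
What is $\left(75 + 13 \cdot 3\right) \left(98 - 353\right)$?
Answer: $-29070$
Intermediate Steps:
$\left(75 + 13 \cdot 3\right) \left(98 - 353\right) = \left(75 + 39\right) \left(-255\right) = 114 \left(-255\right) = -29070$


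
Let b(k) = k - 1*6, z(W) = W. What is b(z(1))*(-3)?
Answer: 15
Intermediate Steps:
b(k) = -6 + k (b(k) = k - 6 = -6 + k)
b(z(1))*(-3) = (-6 + 1)*(-3) = -5*(-3) = 15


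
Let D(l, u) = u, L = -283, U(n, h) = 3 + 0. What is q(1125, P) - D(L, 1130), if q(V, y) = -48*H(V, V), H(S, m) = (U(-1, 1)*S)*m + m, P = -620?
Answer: -182305130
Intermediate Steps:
U(n, h) = 3
H(S, m) = m + 3*S*m (H(S, m) = (3*S)*m + m = 3*S*m + m = m + 3*S*m)
q(V, y) = -48*V*(1 + 3*V)
q(1125, P) - D(L, 1130) = -48*1125*(1 + 3*1125) - 1*1130 = -48*1125*(1 + 3375) - 1130 = -48*1125*3376 - 1130 = -182304000 - 1130 = -182305130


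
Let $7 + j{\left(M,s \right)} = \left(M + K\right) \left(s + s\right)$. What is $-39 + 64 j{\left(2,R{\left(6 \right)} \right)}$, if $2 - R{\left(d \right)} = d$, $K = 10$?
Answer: $-6631$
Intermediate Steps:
$R{\left(d \right)} = 2 - d$
$j{\left(M,s \right)} = -7 + 2 s \left(10 + M\right)$ ($j{\left(M,s \right)} = -7 + \left(M + 10\right) \left(s + s\right) = -7 + \left(10 + M\right) 2 s = -7 + 2 s \left(10 + M\right)$)
$-39 + 64 j{\left(2,R{\left(6 \right)} \right)} = -39 + 64 \left(-7 + 20 \left(2 - 6\right) + 2 \cdot 2 \left(2 - 6\right)\right) = -39 + 64 \left(-7 + 20 \left(-4\right) + 2 \cdot 2 \left(-4\right)\right) = -39 + 64 \left(-7 - 80 - 16\right) = -39 + 64 \left(-103\right) = -39 - 6592 = -6631$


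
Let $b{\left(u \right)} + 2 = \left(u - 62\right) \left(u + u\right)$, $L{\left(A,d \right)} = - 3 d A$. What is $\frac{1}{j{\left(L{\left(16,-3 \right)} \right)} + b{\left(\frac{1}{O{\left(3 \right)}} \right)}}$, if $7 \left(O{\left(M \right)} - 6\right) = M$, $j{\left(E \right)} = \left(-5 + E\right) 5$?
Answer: $\frac{2025}{1364363} \approx 0.0014842$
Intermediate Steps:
$L{\left(A,d \right)} = - 3 A d$
$j{\left(E \right)} = -25 + 5 E$
$O{\left(M \right)} = 6 + \frac{M}{7}$
$b{\left(u \right)} = -2 + 2 u \left(-62 + u\right)$ ($b{\left(u \right)} = -2 + \left(u - 62\right) \left(u + u\right) = -2 + \left(-62 + u\right) 2 u = -2 + 2 u \left(-62 + u\right)$)
$\frac{1}{j{\left(L{\left(16,-3 \right)} \right)} + b{\left(\frac{1}{O{\left(3 \right)}} \right)}} = \frac{1}{\left(-25 + 5 \left(\left(-3\right) 16 \left(-3\right)\right)\right) - \left(2 - \frac{2}{\left(6 + \frac{1}{7} \cdot 3\right)^{2}} + \frac{124}{6 + \frac{1}{7} \cdot 3}\right)} = \frac{1}{\left(-25 + 5 \cdot 144\right) - \left(2 - \frac{2}{\left(6 + \frac{3}{7}\right)^{2}} + \frac{124}{6 + \frac{3}{7}}\right)} = \frac{1}{\left(-25 + 720\right) - \left(2 - \frac{98}{2025} + \frac{868}{45}\right)} = \frac{1}{695 - \left(\frac{958}{45} - \frac{98}{2025}\right)} = \frac{1}{695 - \frac{43012}{2025}} = \frac{1}{\frac{1364363}{2025}} = \frac{2025}{1364363}$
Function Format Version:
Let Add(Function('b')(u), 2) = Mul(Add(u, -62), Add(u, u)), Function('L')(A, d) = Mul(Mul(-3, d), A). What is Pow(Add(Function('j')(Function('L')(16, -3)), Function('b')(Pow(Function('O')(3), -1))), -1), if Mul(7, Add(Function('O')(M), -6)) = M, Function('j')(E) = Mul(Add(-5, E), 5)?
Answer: Rational(2025, 1364363) ≈ 0.0014842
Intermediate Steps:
Function('L')(A, d) = Mul(-3, A, d)
Function('j')(E) = Add(-25, Mul(5, E))
Function('O')(M) = Add(6, Mul(Rational(1, 7), M))
Function('b')(u) = Add(-2, Mul(2, u, Add(-62, u))) (Function('b')(u) = Add(-2, Mul(Add(u, -62), Add(u, u))) = Add(-2, Mul(Add(-62, u), Mul(2, u))) = Add(-2, Mul(2, u, Add(-62, u))))
Pow(Add(Function('j')(Function('L')(16, -3)), Function('b')(Pow(Function('O')(3), -1))), -1) = Pow(Add(Add(-25, Mul(5, Mul(-3, 16, -3))), Add(-2, Mul(-124, Pow(Add(6, Mul(Rational(1, 7), 3)), -1)), Mul(2, Pow(Pow(Add(6, Mul(Rational(1, 7), 3)), -1), 2)))), -1) = Pow(Add(Add(-25, Mul(5, 144)), Add(-2, Mul(-124, Pow(Add(6, Rational(3, 7)), -1)), Mul(2, Pow(Pow(Add(6, Rational(3, 7)), -1), 2)))), -1) = Pow(Add(Add(-25, 720), Add(-2, Mul(-124, Pow(Rational(45, 7), -1)), Mul(2, Pow(Pow(Rational(45, 7), -1), 2)))), -1) = Pow(Add(695, Add(-2, Mul(-124, Rational(7, 45)), Mul(2, Pow(Rational(7, 45), 2)))), -1) = Pow(Add(695, Add(-2, Rational(-868, 45), Mul(2, Rational(49, 2025)))), -1) = Pow(Add(695, Add(-2, Rational(-868, 45), Rational(98, 2025))), -1) = Pow(Add(695, Rational(-43012, 2025)), -1) = Pow(Rational(1364363, 2025), -1) = Rational(2025, 1364363)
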